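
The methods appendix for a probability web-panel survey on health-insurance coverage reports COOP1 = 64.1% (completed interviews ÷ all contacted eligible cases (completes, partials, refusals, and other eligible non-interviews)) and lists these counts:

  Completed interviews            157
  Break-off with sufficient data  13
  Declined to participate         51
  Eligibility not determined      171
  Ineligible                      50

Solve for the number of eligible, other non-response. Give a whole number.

24

COOP1 = 157 / D = 0.641
D = 157 / 0.641 = 244.9
Remaining denominator categories sum to 221
eligible, other non-response = 244.9 − 221 ≈ 24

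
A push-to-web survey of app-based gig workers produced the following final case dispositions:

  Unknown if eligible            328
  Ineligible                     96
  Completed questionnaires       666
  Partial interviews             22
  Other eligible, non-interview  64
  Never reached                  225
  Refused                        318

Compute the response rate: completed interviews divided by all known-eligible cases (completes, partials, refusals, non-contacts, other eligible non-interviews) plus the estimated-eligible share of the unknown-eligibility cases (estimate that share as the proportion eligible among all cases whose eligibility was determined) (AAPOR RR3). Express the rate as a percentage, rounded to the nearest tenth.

Top = 666
Eligible (known) = 666 + 22 + 318 + 225 + 64 = 1295
e = 1295 / (1295 + 96) = 1295 / 1391 = 0.9310
Eligible share of unknowns = 0.9310 × 328 = 305.37
Base = 1295 + 305.37 = 1600.37
RR3 = 666 / 1600.37 = 0.4162

41.6%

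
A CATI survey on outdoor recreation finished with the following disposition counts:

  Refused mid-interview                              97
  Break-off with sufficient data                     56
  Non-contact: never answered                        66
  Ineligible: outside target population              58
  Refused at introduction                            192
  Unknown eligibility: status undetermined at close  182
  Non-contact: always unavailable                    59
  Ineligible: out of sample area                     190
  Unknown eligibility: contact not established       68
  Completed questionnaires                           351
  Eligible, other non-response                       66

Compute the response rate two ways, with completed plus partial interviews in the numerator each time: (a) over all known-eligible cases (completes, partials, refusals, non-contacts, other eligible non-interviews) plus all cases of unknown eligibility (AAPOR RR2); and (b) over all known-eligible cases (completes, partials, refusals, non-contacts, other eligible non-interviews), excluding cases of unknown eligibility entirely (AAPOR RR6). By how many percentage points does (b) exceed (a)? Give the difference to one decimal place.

10.1

Refusals = 192 + 97 = 289
No answer / not reached = 66 + 59 = 125
Eligibility not determined = 68 + 182 = 250
Out of scope = 58 + 190 = 248
Numerator → 351 + 56 = 407
Base → 351 + 56 + 289 + 125 + 66 + 250 = 1137
RR2 = 407 / 1137 = 0.3580
Base → 351 + 56 + 289 + 125 + 66 = 887
RR6 = 407 / 887 = 0.4589
Difference = 45.89 − 35.80 = 10.09 percentage points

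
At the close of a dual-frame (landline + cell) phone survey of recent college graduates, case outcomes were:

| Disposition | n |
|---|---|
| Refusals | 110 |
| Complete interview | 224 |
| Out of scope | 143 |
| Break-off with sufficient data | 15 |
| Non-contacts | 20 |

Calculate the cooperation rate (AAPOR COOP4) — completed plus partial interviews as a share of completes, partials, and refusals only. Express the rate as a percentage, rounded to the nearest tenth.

Num → 224 + 15 = 239
Base → 224 + 15 + 110 = 349
COOP4 = 239 / 349 = 0.6848

68.5%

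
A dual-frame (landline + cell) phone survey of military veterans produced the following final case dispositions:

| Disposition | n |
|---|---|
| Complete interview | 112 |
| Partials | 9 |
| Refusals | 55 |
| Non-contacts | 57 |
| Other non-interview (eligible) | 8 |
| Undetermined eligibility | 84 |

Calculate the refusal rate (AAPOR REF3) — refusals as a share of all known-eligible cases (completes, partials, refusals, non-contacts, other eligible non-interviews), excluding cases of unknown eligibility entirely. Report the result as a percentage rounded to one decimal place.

22.8%

Num: 55
Base: 112 + 9 + 55 + 57 + 8 = 241
REF3 = 55 / 241 = 0.2282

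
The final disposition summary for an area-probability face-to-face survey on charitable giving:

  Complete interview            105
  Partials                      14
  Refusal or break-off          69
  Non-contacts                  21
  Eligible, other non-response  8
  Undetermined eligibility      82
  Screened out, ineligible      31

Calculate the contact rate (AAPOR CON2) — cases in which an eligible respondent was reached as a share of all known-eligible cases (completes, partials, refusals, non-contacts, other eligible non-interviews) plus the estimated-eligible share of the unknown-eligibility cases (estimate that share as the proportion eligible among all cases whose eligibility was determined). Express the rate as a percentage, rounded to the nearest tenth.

Top → 105 + 14 + 69 + 8 = 196
Eligible (known) → 105 + 14 + 69 + 21 + 8 = 217
e = 217 / (217 + 31) = 217 / 248 = 0.8750
Estimated eligible among unknowns → 0.8750 × 82 = 71.75
Base → 217 + 71.75 = 288.75
CON2 = 196 / 288.75 = 0.6788

67.9%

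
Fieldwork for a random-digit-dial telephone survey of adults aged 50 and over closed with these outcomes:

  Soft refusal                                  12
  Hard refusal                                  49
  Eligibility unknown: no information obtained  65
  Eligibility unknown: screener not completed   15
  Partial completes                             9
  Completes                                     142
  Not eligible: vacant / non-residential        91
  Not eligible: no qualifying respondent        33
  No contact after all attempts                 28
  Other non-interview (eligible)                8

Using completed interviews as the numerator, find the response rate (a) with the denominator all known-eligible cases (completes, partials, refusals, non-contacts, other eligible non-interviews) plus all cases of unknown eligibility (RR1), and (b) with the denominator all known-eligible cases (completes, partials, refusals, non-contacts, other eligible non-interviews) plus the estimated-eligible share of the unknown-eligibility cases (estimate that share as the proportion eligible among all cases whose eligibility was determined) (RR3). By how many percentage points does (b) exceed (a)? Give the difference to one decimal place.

Declined to participate = 49 + 12 = 61
Unknown eligibility = 15 + 65 = 80
Out of scope = 33 + 91 = 124
Num = 142
Denominator = 142 + 9 + 61 + 28 + 8 + 80 = 328
RR1 = 142 / 328 = 0.4329
Eligible (known) = 142 + 9 + 61 + 28 + 8 = 248
e = 248 / (248 + 124) = 248 / 372 = 0.6667
e × U = 0.6667 × 80 = 53.34
Denominator = 248 + 53.34 = 301.34
RR3 = 142 / 301.34 = 0.4712
Difference = 47.12 − 43.29 = 3.83 percentage points

3.8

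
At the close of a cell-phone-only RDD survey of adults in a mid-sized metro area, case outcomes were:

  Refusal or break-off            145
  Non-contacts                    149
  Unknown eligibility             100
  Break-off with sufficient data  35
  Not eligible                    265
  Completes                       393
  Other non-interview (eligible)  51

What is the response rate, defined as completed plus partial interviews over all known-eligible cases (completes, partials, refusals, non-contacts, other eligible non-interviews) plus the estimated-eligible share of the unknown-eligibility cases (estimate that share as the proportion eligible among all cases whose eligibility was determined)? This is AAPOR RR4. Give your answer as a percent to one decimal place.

50.5%

Top: 393 + 35 = 428
Eligible (known): 393 + 35 + 145 + 149 + 51 = 773
e = 773 / (773 + 265) = 773 / 1038 = 0.7447
Estimated eligible among unknowns: 0.7447 × 100 = 74.47
Denominator: 773 + 74.47 = 847.47
RR4 = 428 / 847.47 = 0.5050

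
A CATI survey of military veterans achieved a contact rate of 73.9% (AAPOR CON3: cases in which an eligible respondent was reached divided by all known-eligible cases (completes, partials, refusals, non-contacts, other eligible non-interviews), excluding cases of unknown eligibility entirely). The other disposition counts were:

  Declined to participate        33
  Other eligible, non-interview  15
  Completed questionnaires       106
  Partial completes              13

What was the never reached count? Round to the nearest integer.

Num: 106 + 13 + 33 + 15 = 167
CON3 = 167 / D = 0.739
D = 167 / 0.739 = 226.0
Remaining denominator categories sum to 167
never reached = 226.0 − 167 ≈ 59

59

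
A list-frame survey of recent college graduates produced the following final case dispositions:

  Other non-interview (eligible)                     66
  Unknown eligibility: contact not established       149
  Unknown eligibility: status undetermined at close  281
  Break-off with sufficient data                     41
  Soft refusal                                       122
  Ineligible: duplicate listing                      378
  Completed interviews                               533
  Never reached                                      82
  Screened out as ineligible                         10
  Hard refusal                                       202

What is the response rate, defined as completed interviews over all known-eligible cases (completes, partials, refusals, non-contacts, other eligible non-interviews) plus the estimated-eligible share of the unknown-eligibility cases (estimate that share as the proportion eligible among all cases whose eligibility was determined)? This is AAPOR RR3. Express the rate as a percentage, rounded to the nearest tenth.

39.2%

Refusals = 202 + 122 = 324
Undetermined eligibility = 149 + 281 = 430
Not eligible = 10 + 378 = 388
Top → 533
Known eligible → 533 + 41 + 324 + 82 + 66 = 1046
e = 1046 / (1046 + 388) = 1046 / 1434 = 0.7294
Estimated eligible among unknowns → 0.7294 × 430 = 313.64
Denom → 1046 + 313.64 = 1359.64
RR3 = 533 / 1359.64 = 0.3920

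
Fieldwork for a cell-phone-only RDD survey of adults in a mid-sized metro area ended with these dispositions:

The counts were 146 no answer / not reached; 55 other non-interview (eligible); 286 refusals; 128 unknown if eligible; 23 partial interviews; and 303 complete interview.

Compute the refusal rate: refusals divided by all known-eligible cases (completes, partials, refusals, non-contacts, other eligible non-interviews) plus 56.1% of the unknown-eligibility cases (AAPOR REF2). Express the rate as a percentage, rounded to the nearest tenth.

Top = 286
Known eligible = 303 + 23 + 286 + 146 + 55 = 813
e × U = 0.5610 × 128 = 71.81
Base = 813 + 71.81 = 884.81
REF2 = 286 / 884.81 = 0.3232

32.3%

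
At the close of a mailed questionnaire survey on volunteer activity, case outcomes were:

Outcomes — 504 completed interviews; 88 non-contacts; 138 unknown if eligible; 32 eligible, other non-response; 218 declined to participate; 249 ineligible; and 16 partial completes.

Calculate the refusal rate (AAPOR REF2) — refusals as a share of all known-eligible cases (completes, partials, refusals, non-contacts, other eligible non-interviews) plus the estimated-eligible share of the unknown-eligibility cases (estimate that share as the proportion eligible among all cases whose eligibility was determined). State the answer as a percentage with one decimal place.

22.6%

Top = 218
Known eligible = 504 + 16 + 218 + 88 + 32 = 858
e = 858 / (858 + 249) = 858 / 1107 = 0.7751
Estimated eligible among unknowns = 0.7751 × 138 = 106.96
Denominator = 858 + 106.96 = 964.96
REF2 = 218 / 964.96 = 0.2259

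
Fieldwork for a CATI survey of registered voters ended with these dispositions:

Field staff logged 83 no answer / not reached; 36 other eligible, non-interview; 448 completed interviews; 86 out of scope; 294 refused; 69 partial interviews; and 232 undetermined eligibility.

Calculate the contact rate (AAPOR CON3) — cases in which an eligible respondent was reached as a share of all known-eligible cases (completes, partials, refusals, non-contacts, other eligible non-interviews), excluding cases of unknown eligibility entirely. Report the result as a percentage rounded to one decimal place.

Num → 448 + 69 + 294 + 36 = 847
Denom → 448 + 69 + 294 + 83 + 36 = 930
CON3 = 847 / 930 = 0.9108

91.1%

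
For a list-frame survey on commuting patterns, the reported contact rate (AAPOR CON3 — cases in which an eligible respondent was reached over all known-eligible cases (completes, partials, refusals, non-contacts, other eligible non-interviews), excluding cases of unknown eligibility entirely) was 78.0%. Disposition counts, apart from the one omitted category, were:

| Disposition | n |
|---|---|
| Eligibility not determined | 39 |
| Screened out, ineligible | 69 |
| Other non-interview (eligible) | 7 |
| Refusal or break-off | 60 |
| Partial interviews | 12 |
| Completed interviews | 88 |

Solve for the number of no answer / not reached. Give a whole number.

47

Num: 88 + 12 + 60 + 7 = 167
CON3 = 167 / D = 0.780
D = 167 / 0.780 = 214.1
Rest of base = 167
no answer / not reached = 214.1 − 167 ≈ 47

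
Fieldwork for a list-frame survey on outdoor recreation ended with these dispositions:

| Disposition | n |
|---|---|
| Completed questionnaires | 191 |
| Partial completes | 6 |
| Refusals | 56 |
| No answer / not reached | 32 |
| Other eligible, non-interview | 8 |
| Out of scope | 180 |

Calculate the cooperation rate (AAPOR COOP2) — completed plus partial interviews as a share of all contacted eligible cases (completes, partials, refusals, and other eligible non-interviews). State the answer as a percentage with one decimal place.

Top: 191 + 6 = 197
Base: 191 + 6 + 56 + 8 = 261
COOP2 = 197 / 261 = 0.7548

75.5%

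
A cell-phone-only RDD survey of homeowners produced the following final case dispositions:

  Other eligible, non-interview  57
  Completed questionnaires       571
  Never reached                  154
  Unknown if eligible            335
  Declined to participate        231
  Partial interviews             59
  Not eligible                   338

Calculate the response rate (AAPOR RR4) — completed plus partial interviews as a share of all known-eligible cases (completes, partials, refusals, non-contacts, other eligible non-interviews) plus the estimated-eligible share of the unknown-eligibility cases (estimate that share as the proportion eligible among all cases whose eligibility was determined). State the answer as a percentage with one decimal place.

Num → 571 + 59 = 630
Eligible (known) → 571 + 59 + 231 + 154 + 57 = 1072
e = 1072 / (1072 + 338) = 1072 / 1410 = 0.7603
Estimated eligible among unknowns → 0.7603 × 335 = 254.70
Denom → 1072 + 254.70 = 1326.70
RR4 = 630 / 1326.70 = 0.4749

47.5%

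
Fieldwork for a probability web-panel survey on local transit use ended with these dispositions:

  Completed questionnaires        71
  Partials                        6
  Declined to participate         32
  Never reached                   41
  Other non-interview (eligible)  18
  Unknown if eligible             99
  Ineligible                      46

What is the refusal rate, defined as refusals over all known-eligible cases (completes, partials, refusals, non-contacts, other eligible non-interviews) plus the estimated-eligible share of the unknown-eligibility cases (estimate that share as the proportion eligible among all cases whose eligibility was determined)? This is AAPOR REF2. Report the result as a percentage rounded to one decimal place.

13.0%

Numerator = 32
Determined eligible = 71 + 6 + 32 + 41 + 18 = 168
e = 168 / (168 + 46) = 168 / 214 = 0.7850
e × U = 0.7850 × 99 = 77.72
Denom = 168 + 77.72 = 245.72
REF2 = 32 / 245.72 = 0.1302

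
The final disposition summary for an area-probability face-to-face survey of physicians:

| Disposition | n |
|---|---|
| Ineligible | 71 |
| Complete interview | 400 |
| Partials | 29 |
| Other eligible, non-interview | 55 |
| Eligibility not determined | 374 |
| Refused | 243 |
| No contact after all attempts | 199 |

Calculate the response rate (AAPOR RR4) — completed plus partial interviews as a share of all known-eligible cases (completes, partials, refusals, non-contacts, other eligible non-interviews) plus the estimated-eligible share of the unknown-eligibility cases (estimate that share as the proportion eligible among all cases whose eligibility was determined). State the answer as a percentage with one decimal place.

Num: 400 + 29 = 429
Determined eligible: 400 + 29 + 243 + 199 + 55 = 926
e = 926 / (926 + 71) = 926 / 997 = 0.9288
Eligible share of unknowns: 0.9288 × 374 = 347.37
Base: 926 + 347.37 = 1273.37
RR4 = 429 / 1273.37 = 0.3369

33.7%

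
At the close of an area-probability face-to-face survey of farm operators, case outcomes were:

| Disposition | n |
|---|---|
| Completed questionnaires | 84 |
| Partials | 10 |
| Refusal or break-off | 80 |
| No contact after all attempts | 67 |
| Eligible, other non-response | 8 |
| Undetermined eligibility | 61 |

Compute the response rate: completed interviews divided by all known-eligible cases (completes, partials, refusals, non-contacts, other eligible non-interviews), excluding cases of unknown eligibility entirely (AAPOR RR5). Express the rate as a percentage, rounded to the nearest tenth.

Numerator = 84
Denom = 84 + 10 + 80 + 67 + 8 = 249
RR5 = 84 / 249 = 0.3373

33.7%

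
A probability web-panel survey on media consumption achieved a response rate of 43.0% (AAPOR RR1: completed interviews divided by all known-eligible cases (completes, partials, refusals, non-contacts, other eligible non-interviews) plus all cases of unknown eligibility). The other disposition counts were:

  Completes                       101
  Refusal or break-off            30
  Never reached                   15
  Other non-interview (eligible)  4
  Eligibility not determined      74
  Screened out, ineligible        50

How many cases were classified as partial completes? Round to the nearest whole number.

11

RR1 = 101 / D = 0.430
D = 101 / 0.430 = 234.9
Rest of base = 224
partial completes = 234.9 − 224 ≈ 11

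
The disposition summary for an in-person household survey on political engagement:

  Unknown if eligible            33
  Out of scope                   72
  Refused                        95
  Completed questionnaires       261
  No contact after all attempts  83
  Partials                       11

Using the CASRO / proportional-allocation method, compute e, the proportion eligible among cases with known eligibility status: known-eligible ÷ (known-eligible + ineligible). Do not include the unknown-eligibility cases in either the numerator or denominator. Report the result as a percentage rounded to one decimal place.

86.2%

Eligible (known) = 261 + 11 + 95 + 83 = 450
e = 450 / (450 + 72) = 450 / 522 = 0.8621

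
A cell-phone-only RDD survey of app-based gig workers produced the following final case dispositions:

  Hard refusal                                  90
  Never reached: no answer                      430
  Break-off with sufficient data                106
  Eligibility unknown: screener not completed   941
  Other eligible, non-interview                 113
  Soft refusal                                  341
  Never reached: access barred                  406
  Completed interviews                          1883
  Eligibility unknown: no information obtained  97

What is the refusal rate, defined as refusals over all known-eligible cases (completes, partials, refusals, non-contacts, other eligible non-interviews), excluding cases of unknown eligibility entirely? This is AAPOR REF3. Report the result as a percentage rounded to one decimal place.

12.8%

Refusal or break-off = 90 + 341 = 431
No contact after all attempts = 430 + 406 = 836
Unknown if eligible = 941 + 97 = 1038
Numerator = 431
Base = 1883 + 106 + 431 + 836 + 113 = 3369
REF3 = 431 / 3369 = 0.1279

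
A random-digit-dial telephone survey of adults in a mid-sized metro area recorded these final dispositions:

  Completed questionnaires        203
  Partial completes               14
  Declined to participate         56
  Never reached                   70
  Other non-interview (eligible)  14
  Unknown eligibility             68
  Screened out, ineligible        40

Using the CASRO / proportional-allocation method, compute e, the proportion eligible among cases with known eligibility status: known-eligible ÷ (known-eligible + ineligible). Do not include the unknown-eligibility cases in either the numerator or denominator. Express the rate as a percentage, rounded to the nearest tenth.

89.9%

Eligible (known): 203 + 14 + 56 + 70 + 14 = 357
e = 357 / (357 + 40) = 357 / 397 = 0.8992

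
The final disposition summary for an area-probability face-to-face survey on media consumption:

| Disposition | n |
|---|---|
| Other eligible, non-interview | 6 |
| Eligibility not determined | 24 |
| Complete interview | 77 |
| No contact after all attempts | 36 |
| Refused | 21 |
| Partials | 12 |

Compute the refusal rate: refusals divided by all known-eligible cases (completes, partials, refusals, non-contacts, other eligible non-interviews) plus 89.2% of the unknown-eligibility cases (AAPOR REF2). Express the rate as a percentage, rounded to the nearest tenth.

Top → 21
Known eligible → 77 + 12 + 21 + 36 + 6 = 152
e × U → 0.8920 × 24 = 21.41
Denom → 152 + 21.41 = 173.41
REF2 = 21 / 173.41 = 0.1211

12.1%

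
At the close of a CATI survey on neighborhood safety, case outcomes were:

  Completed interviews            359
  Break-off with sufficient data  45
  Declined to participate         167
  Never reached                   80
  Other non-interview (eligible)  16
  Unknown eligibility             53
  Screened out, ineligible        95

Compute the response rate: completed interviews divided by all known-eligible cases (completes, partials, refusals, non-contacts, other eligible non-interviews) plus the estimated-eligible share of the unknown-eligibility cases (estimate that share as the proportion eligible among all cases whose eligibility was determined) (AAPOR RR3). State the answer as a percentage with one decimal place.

50.3%

Num: 359
Known eligible: 359 + 45 + 167 + 80 + 16 = 667
e = 667 / (667 + 95) = 667 / 762 = 0.8753
e × U: 0.8753 × 53 = 46.39
Denominator: 667 + 46.39 = 713.39
RR3 = 359 / 713.39 = 0.5032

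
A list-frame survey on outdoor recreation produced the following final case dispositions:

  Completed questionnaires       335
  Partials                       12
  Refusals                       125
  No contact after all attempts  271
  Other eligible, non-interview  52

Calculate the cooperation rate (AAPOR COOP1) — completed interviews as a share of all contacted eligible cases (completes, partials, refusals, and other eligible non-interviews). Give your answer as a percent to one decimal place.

63.9%

Top = 335
Denominator = 335 + 12 + 125 + 52 = 524
COOP1 = 335 / 524 = 0.6393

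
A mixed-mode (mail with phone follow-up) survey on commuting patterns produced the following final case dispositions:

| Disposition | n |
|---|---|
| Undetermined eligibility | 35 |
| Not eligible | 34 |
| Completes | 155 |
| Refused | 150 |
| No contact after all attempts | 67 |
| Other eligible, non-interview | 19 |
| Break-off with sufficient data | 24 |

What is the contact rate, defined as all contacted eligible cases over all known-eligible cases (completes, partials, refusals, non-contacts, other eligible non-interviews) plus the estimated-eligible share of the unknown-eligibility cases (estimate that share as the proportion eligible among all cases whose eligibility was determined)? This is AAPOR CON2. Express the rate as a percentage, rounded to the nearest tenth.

77.8%

Numerator = 155 + 24 + 150 + 19 = 348
Determined eligible = 155 + 24 + 150 + 67 + 19 = 415
e = 415 / (415 + 34) = 415 / 449 = 0.9243
Eligible share of unknowns = 0.9243 × 35 = 32.35
Base = 415 + 32.35 = 447.35
CON2 = 348 / 447.35 = 0.7779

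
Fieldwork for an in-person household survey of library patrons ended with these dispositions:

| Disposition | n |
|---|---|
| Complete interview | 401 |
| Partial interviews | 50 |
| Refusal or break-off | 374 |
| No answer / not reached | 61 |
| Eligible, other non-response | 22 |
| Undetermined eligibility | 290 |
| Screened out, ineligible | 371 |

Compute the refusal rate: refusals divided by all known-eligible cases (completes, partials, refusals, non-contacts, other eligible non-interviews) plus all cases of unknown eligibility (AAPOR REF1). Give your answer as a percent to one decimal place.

Top: 374
Denom: 401 + 50 + 374 + 61 + 22 + 290 = 1198
REF1 = 374 / 1198 = 0.3122

31.2%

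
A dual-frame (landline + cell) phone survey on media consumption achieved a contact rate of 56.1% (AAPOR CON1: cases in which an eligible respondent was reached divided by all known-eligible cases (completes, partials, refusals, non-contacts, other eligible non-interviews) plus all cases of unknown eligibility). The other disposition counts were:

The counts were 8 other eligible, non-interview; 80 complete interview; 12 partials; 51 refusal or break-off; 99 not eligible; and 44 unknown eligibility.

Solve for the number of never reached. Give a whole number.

Top → 80 + 12 + 51 + 8 = 151
CON1 = 151 / D = 0.561
D = 151 / 0.561 = 269.2
Rest of base = 195
never reached = 269.2 − 195 ≈ 74

74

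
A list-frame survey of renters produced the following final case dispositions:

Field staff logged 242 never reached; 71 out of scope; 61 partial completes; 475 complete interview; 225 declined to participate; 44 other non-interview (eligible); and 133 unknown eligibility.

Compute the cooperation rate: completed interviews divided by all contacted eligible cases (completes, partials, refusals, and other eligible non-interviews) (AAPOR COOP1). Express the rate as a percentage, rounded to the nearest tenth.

59.0%

Numerator: 475
Base: 475 + 61 + 225 + 44 = 805
COOP1 = 475 / 805 = 0.5901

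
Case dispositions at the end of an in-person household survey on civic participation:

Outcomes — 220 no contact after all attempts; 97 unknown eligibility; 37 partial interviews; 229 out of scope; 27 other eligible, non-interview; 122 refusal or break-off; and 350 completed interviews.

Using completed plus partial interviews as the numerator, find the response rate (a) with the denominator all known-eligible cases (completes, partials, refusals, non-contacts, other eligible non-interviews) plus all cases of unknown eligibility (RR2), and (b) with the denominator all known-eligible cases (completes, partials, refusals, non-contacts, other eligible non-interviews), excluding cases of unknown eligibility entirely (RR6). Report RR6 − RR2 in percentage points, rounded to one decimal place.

5.8

Top: 350 + 37 = 387
Denominator: 350 + 37 + 122 + 220 + 27 + 97 = 853
RR2 = 387 / 853 = 0.4537
Denominator: 350 + 37 + 122 + 220 + 27 = 756
RR6 = 387 / 756 = 0.5119
Difference = 51.19 − 45.37 = 5.82 percentage points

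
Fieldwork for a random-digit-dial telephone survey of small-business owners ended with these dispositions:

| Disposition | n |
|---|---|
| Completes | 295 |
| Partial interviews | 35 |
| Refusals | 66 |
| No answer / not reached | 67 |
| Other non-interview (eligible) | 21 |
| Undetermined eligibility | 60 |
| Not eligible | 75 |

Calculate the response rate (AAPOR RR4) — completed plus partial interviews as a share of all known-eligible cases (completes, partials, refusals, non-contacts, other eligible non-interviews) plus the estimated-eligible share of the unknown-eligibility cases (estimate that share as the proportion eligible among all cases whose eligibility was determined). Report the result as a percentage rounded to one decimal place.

61.6%

Numerator: 295 + 35 = 330
Eligible (known): 295 + 35 + 66 + 67 + 21 = 484
e = 484 / (484 + 75) = 484 / 559 = 0.8658
Estimated eligible among unknowns: 0.8658 × 60 = 51.95
Base: 484 + 51.95 = 535.95
RR4 = 330 / 535.95 = 0.6157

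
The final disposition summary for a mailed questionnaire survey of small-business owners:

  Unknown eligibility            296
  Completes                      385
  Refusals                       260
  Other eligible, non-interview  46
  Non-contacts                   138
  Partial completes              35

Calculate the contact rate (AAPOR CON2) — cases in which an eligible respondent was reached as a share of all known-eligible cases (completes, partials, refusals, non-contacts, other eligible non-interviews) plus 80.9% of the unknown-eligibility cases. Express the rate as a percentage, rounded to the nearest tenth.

65.8%

Top = 385 + 35 + 260 + 46 = 726
Determined eligible = 385 + 35 + 260 + 138 + 46 = 864
e × U = 0.8090 × 296 = 239.46
Base = 864 + 239.46 = 1103.46
CON2 = 726 / 1103.46 = 0.6579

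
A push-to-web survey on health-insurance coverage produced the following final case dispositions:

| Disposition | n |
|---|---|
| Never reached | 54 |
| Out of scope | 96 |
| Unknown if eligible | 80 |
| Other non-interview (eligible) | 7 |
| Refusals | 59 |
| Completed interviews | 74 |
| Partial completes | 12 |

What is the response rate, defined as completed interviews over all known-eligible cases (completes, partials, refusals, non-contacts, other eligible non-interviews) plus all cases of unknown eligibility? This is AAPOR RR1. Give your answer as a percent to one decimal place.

Num: 74
Denom: 74 + 12 + 59 + 54 + 7 + 80 = 286
RR1 = 74 / 286 = 0.2587

25.9%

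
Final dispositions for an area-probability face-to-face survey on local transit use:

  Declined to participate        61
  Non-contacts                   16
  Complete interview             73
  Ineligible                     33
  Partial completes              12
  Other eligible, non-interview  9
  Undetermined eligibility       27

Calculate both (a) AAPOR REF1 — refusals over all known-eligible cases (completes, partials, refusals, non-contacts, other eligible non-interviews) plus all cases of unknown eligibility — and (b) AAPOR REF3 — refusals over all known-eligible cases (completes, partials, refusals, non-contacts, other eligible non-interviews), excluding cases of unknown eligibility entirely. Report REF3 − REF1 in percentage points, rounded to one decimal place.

4.9

Top = 61
Base = 73 + 12 + 61 + 16 + 9 + 27 = 198
REF1 = 61 / 198 = 0.3081
Base = 73 + 12 + 61 + 16 + 9 = 171
REF3 = 61 / 171 = 0.3567
Difference = 35.67 − 30.81 = 4.86 percentage points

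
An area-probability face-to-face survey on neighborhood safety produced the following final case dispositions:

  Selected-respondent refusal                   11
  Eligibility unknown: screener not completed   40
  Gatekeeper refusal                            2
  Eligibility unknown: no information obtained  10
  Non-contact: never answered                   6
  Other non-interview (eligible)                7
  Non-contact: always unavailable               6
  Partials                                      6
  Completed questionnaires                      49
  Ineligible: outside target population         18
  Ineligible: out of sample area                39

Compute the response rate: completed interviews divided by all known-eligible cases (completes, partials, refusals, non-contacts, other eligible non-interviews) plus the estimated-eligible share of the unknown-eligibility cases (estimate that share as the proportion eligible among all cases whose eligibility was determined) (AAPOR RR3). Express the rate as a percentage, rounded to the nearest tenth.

41.8%

Refused = 2 + 11 = 13
No contact after all attempts = 6 + 6 = 12
Unknown eligibility = 40 + 10 = 50
Not eligible = 18 + 39 = 57
Top = 49
Eligible (known) = 49 + 6 + 13 + 12 + 7 = 87
e = 87 / (87 + 57) = 87 / 144 = 0.6042
e × U = 0.6042 × 50 = 30.21
Denom = 87 + 30.21 = 117.21
RR3 = 49 / 117.21 = 0.4181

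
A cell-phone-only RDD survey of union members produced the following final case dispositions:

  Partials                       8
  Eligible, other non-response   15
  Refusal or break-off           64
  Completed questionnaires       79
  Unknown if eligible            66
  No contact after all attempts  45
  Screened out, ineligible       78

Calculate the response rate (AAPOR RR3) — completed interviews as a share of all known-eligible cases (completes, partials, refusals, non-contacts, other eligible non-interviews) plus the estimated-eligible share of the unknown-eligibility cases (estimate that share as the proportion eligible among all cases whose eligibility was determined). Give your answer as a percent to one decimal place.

Num → 79
Known eligible → 79 + 8 + 64 + 45 + 15 = 211
e = 211 / (211 + 78) = 211 / 289 = 0.7301
Eligible share of unknowns → 0.7301 × 66 = 48.19
Denom → 211 + 48.19 = 259.19
RR3 = 79 / 259.19 = 0.3048

30.5%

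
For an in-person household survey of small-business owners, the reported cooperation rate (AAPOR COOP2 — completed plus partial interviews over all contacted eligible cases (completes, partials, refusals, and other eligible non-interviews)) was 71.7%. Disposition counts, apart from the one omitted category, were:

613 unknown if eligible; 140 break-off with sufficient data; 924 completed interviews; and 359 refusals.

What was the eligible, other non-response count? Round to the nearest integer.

Top → 924 + 140 = 1064
COOP2 = 1064 / D = 0.717
D = 1064 / 0.717 = 1484.0
Other denominator terms total 1423
eligible, other non-response = 1484.0 − 1423 ≈ 61

61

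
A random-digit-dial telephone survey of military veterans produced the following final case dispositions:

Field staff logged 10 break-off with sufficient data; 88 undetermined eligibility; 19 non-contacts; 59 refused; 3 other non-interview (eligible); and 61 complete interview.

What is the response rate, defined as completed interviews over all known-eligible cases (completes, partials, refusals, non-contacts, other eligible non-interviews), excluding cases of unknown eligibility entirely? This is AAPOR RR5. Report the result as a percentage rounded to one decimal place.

Num = 61
Base = 61 + 10 + 59 + 19 + 3 = 152
RR5 = 61 / 152 = 0.4013

40.1%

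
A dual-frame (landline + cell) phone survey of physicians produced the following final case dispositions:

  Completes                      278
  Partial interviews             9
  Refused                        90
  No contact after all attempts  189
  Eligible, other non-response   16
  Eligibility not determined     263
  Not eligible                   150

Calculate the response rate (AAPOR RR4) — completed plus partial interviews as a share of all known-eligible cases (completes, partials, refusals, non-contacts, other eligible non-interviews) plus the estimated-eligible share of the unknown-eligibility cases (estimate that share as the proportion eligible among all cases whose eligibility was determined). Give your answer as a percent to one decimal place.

36.3%

Top = 278 + 9 = 287
Determined eligible = 278 + 9 + 90 + 189 + 16 = 582
e = 582 / (582 + 150) = 582 / 732 = 0.7951
Estimated eligible among unknowns = 0.7951 × 263 = 209.11
Denom = 582 + 209.11 = 791.11
RR4 = 287 / 791.11 = 0.3628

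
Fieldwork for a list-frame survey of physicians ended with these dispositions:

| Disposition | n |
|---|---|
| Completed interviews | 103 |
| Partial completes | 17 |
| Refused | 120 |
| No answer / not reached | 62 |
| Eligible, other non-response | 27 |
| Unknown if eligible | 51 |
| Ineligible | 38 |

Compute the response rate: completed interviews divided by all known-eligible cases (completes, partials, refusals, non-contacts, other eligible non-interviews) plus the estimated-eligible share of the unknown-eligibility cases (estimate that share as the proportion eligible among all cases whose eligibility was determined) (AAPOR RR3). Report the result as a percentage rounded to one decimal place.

Top: 103
Known eligible: 103 + 17 + 120 + 62 + 27 = 329
e = 329 / (329 + 38) = 329 / 367 = 0.8965
Eligible share of unknowns: 0.8965 × 51 = 45.72
Base: 329 + 45.72 = 374.72
RR3 = 103 / 374.72 = 0.2749

27.5%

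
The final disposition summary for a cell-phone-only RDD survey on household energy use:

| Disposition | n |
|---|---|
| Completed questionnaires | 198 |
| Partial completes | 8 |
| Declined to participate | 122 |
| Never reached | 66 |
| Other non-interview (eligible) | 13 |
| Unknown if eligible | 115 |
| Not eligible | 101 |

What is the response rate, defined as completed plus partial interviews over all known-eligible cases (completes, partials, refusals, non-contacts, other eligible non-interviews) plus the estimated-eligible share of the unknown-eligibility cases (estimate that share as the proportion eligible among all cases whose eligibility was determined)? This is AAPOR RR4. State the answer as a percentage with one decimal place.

Num: 198 + 8 = 206
Known eligible: 198 + 8 + 122 + 66 + 13 = 407
e = 407 / (407 + 101) = 407 / 508 = 0.8012
e × U: 0.8012 × 115 = 92.14
Denominator: 407 + 92.14 = 499.14
RR4 = 206 / 499.14 = 0.4127

41.3%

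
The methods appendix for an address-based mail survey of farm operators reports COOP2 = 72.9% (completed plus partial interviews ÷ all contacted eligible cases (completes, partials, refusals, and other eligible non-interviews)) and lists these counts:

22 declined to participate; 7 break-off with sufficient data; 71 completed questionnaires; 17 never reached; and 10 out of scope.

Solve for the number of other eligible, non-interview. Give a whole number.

Numerator = 71 + 7 = 78
COOP2 = 78 / D = 0.729
D = 78 / 0.729 = 107.0
Other denominator terms total 100
other eligible, non-interview = 107.0 − 100 ≈ 7

7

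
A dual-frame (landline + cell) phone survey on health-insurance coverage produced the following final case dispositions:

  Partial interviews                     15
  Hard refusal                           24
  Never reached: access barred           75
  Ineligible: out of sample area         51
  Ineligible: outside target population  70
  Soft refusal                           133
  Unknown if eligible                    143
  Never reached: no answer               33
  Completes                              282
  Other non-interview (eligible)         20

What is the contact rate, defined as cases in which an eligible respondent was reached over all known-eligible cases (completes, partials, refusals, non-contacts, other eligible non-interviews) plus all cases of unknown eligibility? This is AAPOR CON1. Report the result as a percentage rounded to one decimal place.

Declined to participate = 24 + 133 = 157
Never reached = 33 + 75 = 108
Out of scope = 70 + 51 = 121
Top = 282 + 15 + 157 + 20 = 474
Base = 282 + 15 + 157 + 108 + 20 + 143 = 725
CON1 = 474 / 725 = 0.6538

65.4%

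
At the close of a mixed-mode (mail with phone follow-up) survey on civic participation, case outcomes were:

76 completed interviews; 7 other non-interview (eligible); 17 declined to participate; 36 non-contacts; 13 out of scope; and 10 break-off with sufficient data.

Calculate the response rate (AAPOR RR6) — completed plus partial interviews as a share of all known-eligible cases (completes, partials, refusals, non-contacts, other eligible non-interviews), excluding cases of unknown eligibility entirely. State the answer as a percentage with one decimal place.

Numerator = 76 + 10 = 86
Denominator = 76 + 10 + 17 + 36 + 7 = 146
RR6 = 86 / 146 = 0.5890

58.9%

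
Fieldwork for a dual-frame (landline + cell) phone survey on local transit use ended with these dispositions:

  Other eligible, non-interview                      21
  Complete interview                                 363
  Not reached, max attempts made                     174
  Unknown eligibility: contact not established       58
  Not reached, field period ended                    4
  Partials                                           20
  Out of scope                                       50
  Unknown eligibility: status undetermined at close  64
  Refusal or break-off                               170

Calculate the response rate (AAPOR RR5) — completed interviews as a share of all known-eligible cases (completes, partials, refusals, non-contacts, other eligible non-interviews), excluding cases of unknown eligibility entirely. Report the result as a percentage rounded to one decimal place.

No answer / not reached = 4 + 174 = 178
Unknown eligibility = 58 + 64 = 122
Numerator = 363
Denom = 363 + 20 + 170 + 178 + 21 = 752
RR5 = 363 / 752 = 0.4827

48.3%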